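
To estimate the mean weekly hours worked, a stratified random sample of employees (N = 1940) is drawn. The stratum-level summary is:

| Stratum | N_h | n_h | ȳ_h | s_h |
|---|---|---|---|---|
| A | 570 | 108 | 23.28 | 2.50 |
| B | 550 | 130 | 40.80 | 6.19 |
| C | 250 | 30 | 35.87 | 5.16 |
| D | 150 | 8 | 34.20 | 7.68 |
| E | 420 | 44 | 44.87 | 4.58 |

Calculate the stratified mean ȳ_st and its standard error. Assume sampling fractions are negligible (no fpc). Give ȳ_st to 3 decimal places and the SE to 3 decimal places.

ȳ_st ≈ 35.388, SE ≈ 0.331

ȳ_st = Σ W_h ȳ_h = (570·23.28 + 550·40.80 + 250·35.87 + 150·34.20 + 420·44.87)/1940 = 35.38789
V̂(ȳ_st) = Σ W_h² s_h²/n_h, with W_h = N_h/N and N = 1940:
  stratum A: (570/1940)²·2.50²/108 = 0.00499577
  stratum B: (550/1940)²·6.19²/130 = 0.0236897
  stratum C: (250/1940)²·5.16²/30 = 0.0147385
  stratum D: (150/1940)²·7.68²/8 = 0.0440769
  stratum E: (420/1940)²·4.58²/44 = 0.0223446
V̂(ȳ_st) = 0.109846
SE(ȳ_st) = √0.109846 = 0.33143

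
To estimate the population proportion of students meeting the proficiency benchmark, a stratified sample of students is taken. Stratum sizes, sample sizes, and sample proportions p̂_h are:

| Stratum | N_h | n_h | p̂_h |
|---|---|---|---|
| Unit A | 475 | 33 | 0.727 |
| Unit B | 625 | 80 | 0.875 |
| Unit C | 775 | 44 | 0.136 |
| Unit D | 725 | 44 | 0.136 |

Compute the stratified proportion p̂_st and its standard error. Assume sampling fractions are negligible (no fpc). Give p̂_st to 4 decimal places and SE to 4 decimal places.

N = 2600; stratum weights W_h = N_h/N.
p̂_st = Σ W_h p̂_h = (475·0.727 + 625·0.875 + 775·0.136 + 725·0.136)/2600 = 0.42162
V̂(p̂_st) = Σ W_h² p̂_h(1−p̂_h)/(n_h−1):
  stratum Unit A: (475/2600)²·0.727·0.273/32 = 0.000207008
  stratum Unit B: (625/2600)²·0.875·0.125/79 = 8.00026e-05
  stratum Unit C: (775/2600)²·0.136·0.864/43 = 0.000242796
  stratum Unit D: (725/2600)²·0.136·0.864/43 = 0.000212478
V̂(p̂_st) = 0.000742284; SE = √V̂ = 0.0272449

p̂_st ≈ 0.4216, SE ≈ 0.0272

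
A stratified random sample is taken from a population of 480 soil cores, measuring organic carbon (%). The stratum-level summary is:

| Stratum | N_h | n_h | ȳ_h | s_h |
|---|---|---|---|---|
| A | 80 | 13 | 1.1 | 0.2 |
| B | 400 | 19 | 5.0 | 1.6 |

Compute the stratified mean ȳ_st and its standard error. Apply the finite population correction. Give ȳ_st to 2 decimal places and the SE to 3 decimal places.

ȳ_st ≈ 4.35, SE ≈ 0.299

ȳ_st = Σ W_h ȳ_h = (80·1.1 + 400·5.0)/480 = 4.35000
V̂(ȳ_st) = Σ W_h² (1 − n_h/N_h) s_h²/n_h, with W_h = N_h/N and N = 480:
  stratum A: (80/480)²·(1 − 13/80)·0.2²/13 = 7.15812e-05
  stratum B: (400/480)²·(1 − 19/400)·1.6²/19 = 0.0891228
V̂(ȳ_st) = 0.0891944
SE(ȳ_st) = √0.0891944 = 0.298654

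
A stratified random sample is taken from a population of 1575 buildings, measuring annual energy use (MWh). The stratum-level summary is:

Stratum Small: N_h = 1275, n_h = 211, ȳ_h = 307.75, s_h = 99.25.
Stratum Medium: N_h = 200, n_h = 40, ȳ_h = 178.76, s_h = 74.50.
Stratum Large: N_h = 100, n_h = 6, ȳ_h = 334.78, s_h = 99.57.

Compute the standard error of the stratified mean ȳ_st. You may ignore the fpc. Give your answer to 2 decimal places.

V̂(ȳ_st) = Σ W_h² s_h²/n_h, with W_h = N_h/N and N = 1575:
  stratum Small: (1275/1575)²·99.25²/211 = 30.5941
  stratum Medium: (200/1575)²·74.50²/40 = 2.23744
  stratum Large: (100/1575)²·99.57²/6 = 6.66108
V̂(ȳ_st) = 39.4926
SE(ȳ_st) = √39.4926 = 6.28432

SE(ȳ_st) ≈ 6.28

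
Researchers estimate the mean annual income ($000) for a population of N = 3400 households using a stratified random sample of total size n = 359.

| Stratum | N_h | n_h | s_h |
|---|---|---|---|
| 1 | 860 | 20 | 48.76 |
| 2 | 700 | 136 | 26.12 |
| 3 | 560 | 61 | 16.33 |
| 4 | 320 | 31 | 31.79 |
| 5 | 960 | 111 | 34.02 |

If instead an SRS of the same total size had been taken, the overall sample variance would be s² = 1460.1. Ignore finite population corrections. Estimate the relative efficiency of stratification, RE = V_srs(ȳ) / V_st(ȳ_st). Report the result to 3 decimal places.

RE ≈ 0.449

V̂(ȳ_st) = Σ W_h² s_h²/n_h, with W_h = N_h/N and N = 3400:
  stratum 1: (860/3400)²·48.76²/20 = 7.60565
  stratum 2: (700/3400)²·26.12²/136 = 0.21264
  stratum 3: (560/3400)²·16.33²/61 = 0.118593
  stratum 4: (320/3400)²·31.79²/31 = 0.288776
  stratum 5: (960/3400)²·34.02²/111 = 0.831247
V_st = 9.05691
V_srs = s²/n = 1460.1/359 = 4.06713
Relative efficiency = V_srs / V_st = 4.06713/9.05691 = 0.4491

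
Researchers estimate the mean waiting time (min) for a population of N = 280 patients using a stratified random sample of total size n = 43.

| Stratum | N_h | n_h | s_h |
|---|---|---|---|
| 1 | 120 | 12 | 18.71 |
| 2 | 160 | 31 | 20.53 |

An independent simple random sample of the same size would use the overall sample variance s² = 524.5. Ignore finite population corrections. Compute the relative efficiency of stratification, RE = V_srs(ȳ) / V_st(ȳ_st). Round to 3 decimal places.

RE ≈ 1.245

V̂(ȳ_st) = Σ W_h² s_h²/n_h, with W_h = N_h/N and N = 280:
  stratum 1: (120/280)²·18.71²/12 = 5.35812
  stratum 2: (160/280)²·20.53²/31 = 4.43956
V_st = 9.79769
V_srs = s²/n = 524.5/43 = 12.1977
Relative efficiency = V_srs / V_st = 12.1977/9.79769 = 1.2450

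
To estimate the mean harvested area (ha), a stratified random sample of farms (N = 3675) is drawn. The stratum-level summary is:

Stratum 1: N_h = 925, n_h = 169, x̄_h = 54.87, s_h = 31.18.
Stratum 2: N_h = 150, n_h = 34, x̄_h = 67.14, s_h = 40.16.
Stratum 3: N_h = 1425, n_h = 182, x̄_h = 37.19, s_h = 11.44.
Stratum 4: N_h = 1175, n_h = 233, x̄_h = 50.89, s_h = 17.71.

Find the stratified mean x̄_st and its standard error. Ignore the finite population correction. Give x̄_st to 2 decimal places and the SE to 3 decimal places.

x̄_st = Σ W_h x̄_h = (925·54.87 + 150·67.14 + 1425·37.19 + 1175·50.89)/3675 = 47.24279
V̂(x̄_st) = Σ W_h² s_h²/n_h, with W_h = N_h/N and N = 3675:
  stratum 1: (925/3675)²·31.18²/169 = 0.364447
  stratum 2: (150/3675)²·40.16²/34 = 0.0790272
  stratum 3: (1425/3675)²·11.44²/182 = 0.108117
  stratum 4: (1175/3675)²·17.71²/233 = 0.137608
V̂(x̄_st) = 0.689199
SE(x̄_st) = √0.689199 = 0.83018

x̄_st ≈ 47.24, SE ≈ 0.830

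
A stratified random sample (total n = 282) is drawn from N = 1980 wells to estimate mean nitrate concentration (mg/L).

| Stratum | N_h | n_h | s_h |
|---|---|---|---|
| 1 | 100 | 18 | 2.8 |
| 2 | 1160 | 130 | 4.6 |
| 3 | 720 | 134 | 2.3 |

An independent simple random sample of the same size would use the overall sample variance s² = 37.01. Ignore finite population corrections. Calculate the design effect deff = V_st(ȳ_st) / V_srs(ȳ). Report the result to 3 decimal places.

V̂(ȳ_st) = Σ W_h² s_h²/n_h, with W_h = N_h/N and N = 1980:
  stratum 1: (100/1980)²·2.8²/18 = 0.001111
  stratum 2: (1160/1980)²·4.6²/130 = 0.0558673
  stratum 3: (720/1980)²·2.3²/134 = 0.00522018
V_st = 0.0621985
V_srs = s²/n = 37.01/282 = 0.131241
deff = V_st / V_srs = 0.0621985/0.131241 = 0.4739

deff ≈ 0.474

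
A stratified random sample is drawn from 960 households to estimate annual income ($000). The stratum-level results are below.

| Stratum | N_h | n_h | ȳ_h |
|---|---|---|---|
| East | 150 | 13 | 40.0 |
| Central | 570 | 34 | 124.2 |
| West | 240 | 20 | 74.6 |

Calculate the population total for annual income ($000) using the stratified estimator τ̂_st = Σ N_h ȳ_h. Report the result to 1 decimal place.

τ̂_st ≈ 94698.0

τ̂_st = Σ N_h ȳ_h = 150·40.0 + 570·124.2 + 240·74.6 = 94698.0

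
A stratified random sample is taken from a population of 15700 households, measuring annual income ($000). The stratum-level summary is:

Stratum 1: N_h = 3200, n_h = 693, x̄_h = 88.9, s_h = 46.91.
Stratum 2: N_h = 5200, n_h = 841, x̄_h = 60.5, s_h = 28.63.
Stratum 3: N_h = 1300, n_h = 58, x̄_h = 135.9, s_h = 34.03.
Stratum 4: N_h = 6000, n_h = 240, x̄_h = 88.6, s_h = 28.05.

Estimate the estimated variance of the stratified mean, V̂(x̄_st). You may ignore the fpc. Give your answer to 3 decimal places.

V̂(x̄_st) = Σ W_h² s_h²/n_h, with W_h = N_h/N and N = 15700:
  stratum 1: (3200/15700)²·46.91²/693 = 0.131916
  stratum 2: (5200/15700)²·28.63²/841 = 0.106919
  stratum 3: (1300/15700)²·34.03²/58 = 0.136894
  stratum 4: (6000/15700)²·28.05²/240 = 0.478804
V̂(x̄_st) = 0.854533

V̂(x̄_st) ≈ 0.855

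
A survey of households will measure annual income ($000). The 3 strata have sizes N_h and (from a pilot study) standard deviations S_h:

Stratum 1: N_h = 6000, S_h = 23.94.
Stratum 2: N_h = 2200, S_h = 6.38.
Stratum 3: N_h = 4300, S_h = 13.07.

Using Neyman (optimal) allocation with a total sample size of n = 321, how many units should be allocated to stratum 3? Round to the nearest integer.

84

Neyman allocation: n_h = n · N_h S_h / Σ N_i S_i, with n = 321.
  stratum 1: N_h·S_h = 6000·23.94 = 143640.00
  stratum 2: N_h·S_h = 2200·6.38 = 14036.00
  stratum 3: N_h·S_h = 4300·13.07 = 56201.00
Σ N_h S_h = 213877.00
n for stratum 3 = 321·56201.00/213877.00 = 84.350 → 84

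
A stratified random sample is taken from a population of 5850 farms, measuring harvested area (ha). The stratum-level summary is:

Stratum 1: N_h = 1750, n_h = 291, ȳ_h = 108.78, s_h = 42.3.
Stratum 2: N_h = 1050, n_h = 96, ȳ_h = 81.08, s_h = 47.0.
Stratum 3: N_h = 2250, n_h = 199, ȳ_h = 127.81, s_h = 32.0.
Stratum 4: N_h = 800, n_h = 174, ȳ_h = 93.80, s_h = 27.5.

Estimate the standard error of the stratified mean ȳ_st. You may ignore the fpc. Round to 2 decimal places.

SE(ȳ_st) ≈ 1.46

V̂(ȳ_st) = Σ W_h² s_h²/n_h, with W_h = N_h/N and N = 5850:
  stratum 1: (1750/5850)²·42.3²/291 = 0.55024
  stratum 2: (1050/5850)²·47.0²/96 = 0.741295
  stratum 3: (2250/5850)²·32.0²/199 = 0.761202
  stratum 4: (800/5850)²·27.5²/174 = 0.0812801
V̂(ȳ_st) = 2.13402
SE(ȳ_st) = √2.13402 = 1.46083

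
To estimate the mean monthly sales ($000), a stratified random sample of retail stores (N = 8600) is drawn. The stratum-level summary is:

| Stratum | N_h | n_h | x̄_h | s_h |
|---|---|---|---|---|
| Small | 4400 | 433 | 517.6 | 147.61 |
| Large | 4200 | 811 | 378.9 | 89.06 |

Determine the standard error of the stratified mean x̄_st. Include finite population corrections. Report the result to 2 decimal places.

SE(x̄_st) ≈ 3.71

V̂(x̄_st) = Σ W_h² (1 − n_h/N_h) s_h²/n_h, with W_h = N_h/N and N = 8600:
  stratum Small: (4400/8600)²·(1 − 433/4400)·147.61²/433 = 11.8758
  stratum Large: (4200/8600)²·(1 − 811/4200)·89.06²/811 = 1.88221
V̂(x̄_st) = 13.758
SE(x̄_st) = √13.758 = 3.70917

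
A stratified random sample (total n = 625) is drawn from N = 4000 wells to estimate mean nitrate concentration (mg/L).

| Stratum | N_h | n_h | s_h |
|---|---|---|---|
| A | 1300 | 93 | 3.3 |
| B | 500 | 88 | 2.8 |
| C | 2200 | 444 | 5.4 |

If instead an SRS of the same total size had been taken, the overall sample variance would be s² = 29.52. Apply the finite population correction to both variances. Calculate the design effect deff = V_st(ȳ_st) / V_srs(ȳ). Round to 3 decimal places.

V̂(ȳ_st) = Σ W_h² (1 − n_h/N_h) s_h²/n_h, with W_h = N_h/N and N = 4000:
  stratum A: (1300/4000)²·(1 − 93/1300)·3.3²/93 = 0.0114835
  stratum B: (500/4000)²·(1 − 88/500)·2.8²/88 = 0.00114705
  stratum C: (2200/4000)²·(1 − 444/2200)·5.4²/444 = 0.0158574
V_st = 0.028488
V_srs = (1 − 625/4000)·29.52/625 = 0.039852
deff = V_st / V_srs = 0.028488/0.039852 = 0.7148

deff ≈ 0.715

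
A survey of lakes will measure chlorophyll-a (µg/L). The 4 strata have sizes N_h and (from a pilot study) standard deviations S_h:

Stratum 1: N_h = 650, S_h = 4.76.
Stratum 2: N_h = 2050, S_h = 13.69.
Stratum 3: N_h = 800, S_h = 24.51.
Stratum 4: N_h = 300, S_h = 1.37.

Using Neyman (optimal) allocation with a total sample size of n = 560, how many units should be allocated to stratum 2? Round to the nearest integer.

Neyman allocation: n_h = n · N_h S_h / Σ N_i S_i, with n = 560.
  stratum 1: N_h·S_h = 650·4.76 = 3094.00
  stratum 2: N_h·S_h = 2050·13.69 = 28064.50
  stratum 3: N_h·S_h = 800·24.51 = 19608.00
  stratum 4: N_h·S_h = 300·1.37 = 411.00
Σ N_h S_h = 51177.50
n for stratum 2 = 560·28064.50/51177.50 = 307.090 → 307

307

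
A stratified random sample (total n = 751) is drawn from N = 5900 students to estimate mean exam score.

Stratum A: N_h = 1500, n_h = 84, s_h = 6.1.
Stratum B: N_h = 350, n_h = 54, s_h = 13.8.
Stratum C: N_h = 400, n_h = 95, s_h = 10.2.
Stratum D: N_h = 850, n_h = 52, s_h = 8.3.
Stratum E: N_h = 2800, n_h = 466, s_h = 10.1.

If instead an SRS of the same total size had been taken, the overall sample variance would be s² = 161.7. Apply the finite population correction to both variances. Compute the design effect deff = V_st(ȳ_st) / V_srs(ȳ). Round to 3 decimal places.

V̂(ȳ_st) = Σ W_h² (1 − n_h/N_h) s_h²/n_h, with W_h = N_h/N and N = 5900:
  stratum A: (1500/5900)²·(1 − 84/1500)·6.1²/84 = 0.0270291
  stratum B: (350/5900)²·(1 − 54/350)·13.8²/54 = 0.0104959
  stratum C: (400/5900)²·(1 − 95/400)·10.2²/95 = 0.00383824
  stratum D: (850/5900)²·(1 − 52/850)·8.3²/52 = 0.0258149
  stratum E: (2800/5900)²·(1 − 466/2800)·10.1²/466 = 0.0410971
V_st = 0.108275
V_srs = (1 − 751/5900)·161.7/751 = 0.187906
deff = V_st / V_srs = 0.108275/0.187906 = 0.5762

deff ≈ 0.576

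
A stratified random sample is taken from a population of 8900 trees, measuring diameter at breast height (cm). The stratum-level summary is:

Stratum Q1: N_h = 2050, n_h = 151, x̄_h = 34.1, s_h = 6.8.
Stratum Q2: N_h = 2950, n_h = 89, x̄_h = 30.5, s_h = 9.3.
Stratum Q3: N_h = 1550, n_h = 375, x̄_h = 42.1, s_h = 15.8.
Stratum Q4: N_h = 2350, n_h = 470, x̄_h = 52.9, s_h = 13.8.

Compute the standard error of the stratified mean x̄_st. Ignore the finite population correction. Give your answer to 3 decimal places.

SE(x̄_st) ≈ 0.414

V̂(x̄_st) = Σ W_h² s_h²/n_h, with W_h = N_h/N and N = 8900:
  stratum Q1: (2050/8900)²·6.8²/151 = 0.0162468
  stratum Q2: (2950/8900)²·9.3²/89 = 0.106768
  stratum Q3: (1550/8900)²·15.8²/375 = 0.0201914
  stratum Q4: (2350/8900)²·13.8²/470 = 0.0282498
V̂(x̄_st) = 0.171456
SE(x̄_st) = √0.171456 = 0.414072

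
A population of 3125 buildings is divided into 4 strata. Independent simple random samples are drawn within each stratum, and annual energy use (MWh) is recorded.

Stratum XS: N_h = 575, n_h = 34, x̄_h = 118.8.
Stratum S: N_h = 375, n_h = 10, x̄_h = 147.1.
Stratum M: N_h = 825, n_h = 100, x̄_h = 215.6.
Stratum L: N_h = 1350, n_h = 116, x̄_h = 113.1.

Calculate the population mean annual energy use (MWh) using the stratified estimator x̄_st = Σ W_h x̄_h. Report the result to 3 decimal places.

N = Σ N_h = 3125. Stratum weights W_h = N_h/N.
x̄_st = (575·118.8 + 375·147.1 + 825·215.6 + 1350·113.1) / 3125 = 145.28880

x̄_st ≈ 145.289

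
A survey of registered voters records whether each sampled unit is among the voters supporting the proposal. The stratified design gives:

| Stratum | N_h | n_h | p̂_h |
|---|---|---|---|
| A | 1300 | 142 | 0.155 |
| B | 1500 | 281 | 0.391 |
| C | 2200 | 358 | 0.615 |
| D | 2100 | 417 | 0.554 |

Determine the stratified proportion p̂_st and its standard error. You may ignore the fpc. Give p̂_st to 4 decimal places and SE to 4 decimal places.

p̂_st ≈ 0.4654, SE ≈ 0.0136

N = 7100; stratum weights W_h = N_h/N.
p̂_st = Σ W_h p̂_h = (1300·0.155 + 1500·0.391 + 2200·0.615 + 2100·0.554)/7100 = 0.46541
V̂(p̂_st) = Σ W_h² p̂_h(1−p̂_h)/(n_h−1):
  stratum A: (1300/7100)²·0.155·0.845/141 = 3.11415e-05
  stratum B: (1500/7100)²·0.391·0.609/280 = 3.79579e-05
  stratum C: (2200/7100)²·0.615·0.385/357 = 6.3679e-05
  stratum D: (2100/7100)²·0.554·0.446/416 = 5.19605e-05
V̂(p̂_st) = 0.000184739; SE = √V̂ = 0.0135919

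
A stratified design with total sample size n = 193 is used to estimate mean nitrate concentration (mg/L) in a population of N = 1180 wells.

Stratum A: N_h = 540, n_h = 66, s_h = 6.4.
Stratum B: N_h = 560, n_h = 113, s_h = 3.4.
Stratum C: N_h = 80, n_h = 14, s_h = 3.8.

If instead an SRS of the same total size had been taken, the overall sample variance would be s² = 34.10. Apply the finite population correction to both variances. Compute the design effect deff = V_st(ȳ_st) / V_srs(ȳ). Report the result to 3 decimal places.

V̂(ȳ_st) = Σ W_h² (1 − n_h/N_h) s_h²/n_h, with W_h = N_h/N and N = 1180:
  stratum A: (540/1180)²·(1 − 66/540)·6.4²/66 = 0.114084
  stratum B: (560/1180)²·(1 − 113/560)·3.4²/113 = 0.0183912
  stratum C: (80/1180)²·(1 − 14/80)·3.8²/14 = 0.00391119
V_st = 0.136386
V_srs = (1 − 193/1180)·34.10/193 = 0.147786
deff = V_st / V_srs = 0.136386/0.147786 = 0.9229

deff ≈ 0.923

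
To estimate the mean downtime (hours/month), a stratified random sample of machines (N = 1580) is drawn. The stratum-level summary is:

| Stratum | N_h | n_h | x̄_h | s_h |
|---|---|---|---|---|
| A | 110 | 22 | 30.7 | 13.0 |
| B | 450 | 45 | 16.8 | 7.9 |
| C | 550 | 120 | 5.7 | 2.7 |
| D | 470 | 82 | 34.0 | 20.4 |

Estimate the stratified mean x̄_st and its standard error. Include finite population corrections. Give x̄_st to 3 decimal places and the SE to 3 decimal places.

x̄_st = Σ W_h x̄_h = (110·30.7 + 450·16.8 + 550·5.7 + 470·34.0)/1580 = 19.02025
V̂(x̄_st) = Σ W_h² (1 − n_h/N_h) s_h²/n_h, with W_h = N_h/N and N = 1580:
  stratum A: (110/1580)²·(1 − 22/110)·13.0²/22 = 0.0297869
  stratum B: (450/1580)²·(1 − 45/450)·7.9²/45 = 0.10125
  stratum C: (550/1580)²·(1 − 120/550)·2.7²/120 = 0.00575524
  stratum D: (470/1580)²·(1 − 82/470)·20.4²/82 = 0.370734
V̂(x̄_st) = 0.507526
SE(x̄_st) = √0.507526 = 0.712408

x̄_st ≈ 19.020, SE ≈ 0.712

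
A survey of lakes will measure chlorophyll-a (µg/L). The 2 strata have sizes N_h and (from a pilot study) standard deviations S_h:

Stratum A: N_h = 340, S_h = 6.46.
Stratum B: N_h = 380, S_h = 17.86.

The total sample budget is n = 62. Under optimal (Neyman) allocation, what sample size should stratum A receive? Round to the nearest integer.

Neyman allocation: n_h = n · N_h S_h / Σ N_i S_i, with n = 62.
  stratum A: N_h·S_h = 340·6.46 = 2196.40
  stratum B: N_h·S_h = 380·17.86 = 6786.80
Σ N_h S_h = 8983.20
n for stratum A = 62·2196.40/8983.20 = 15.159 → 15

15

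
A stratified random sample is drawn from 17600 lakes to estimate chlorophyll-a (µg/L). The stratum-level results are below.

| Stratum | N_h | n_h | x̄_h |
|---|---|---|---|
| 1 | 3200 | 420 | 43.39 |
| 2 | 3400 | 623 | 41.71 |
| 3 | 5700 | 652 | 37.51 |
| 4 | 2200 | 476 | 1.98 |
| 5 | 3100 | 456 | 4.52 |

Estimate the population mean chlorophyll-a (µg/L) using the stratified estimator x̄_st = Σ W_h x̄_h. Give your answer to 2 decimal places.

x̄_st ≈ 29.14

N = Σ N_h = 17600. Stratum weights W_h = N_h/N.
x̄_st = (3200·43.39 + 3400·41.71 + 5700·37.51 + 2200·1.98 + 3100·4.52) / 17600 = 29.1385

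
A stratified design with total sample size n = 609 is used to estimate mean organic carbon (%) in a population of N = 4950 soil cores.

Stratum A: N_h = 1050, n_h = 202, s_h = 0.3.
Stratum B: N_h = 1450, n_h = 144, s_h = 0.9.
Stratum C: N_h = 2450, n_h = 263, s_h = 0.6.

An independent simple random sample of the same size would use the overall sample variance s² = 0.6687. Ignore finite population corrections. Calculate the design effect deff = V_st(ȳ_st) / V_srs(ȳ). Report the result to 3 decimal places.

V̂(ȳ_st) = Σ W_h² s_h²/n_h, with W_h = N_h/N and N = 4950:
  stratum A: (1050/4950)²·0.3²/202 = 2.00475e-05
  stratum B: (1450/4950)²·0.9²/144 = 0.000482668
  stratum C: (2450/4950)²·0.6²/263 = 0.000335327
V_st = 0.000838042
V_srs = s²/n = 0.6687/609 = 0.00109803
deff = V_st / V_srs = 0.000838042/0.00109803 = 0.7632

deff ≈ 0.763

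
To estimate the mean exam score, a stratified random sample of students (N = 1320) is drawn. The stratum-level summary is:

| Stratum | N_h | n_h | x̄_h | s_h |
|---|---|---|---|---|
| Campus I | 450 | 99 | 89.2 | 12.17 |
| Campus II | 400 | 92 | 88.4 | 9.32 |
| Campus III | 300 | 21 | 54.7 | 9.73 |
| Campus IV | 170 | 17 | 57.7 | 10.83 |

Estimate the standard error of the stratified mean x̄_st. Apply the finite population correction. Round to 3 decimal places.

SE(x̄_st) ≈ 0.722

V̂(x̄_st) = Σ W_h² (1 − n_h/N_h) s_h²/n_h, with W_h = N_h/N and N = 1320:
  stratum Campus I: (450/1320)²·(1 − 99/450)·12.17²/99 = 0.135618
  stratum Campus II: (400/1320)²·(1 − 92/400)·9.32²/92 = 0.0667585
  stratum Campus III: (300/1320)²·(1 − 21/300)·9.73²/21 = 0.216563
  stratum Campus IV: (170/1320)²·(1 − 17/170)·10.83²/17 = 0.102991
V̂(x̄_st) = 0.521931
SE(x̄_st) = √0.521931 = 0.722448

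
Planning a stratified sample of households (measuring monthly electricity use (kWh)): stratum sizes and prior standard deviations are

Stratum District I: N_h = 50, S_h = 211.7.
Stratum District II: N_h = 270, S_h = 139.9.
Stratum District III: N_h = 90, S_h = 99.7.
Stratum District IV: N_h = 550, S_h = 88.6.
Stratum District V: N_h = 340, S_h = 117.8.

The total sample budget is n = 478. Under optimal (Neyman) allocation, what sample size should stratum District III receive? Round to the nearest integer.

Neyman allocation: n_h = n · N_h S_h / Σ N_i S_i, with n = 478.
  stratum District I: N_h·S_h = 50·211.7 = 10585.00
  stratum District II: N_h·S_h = 270·139.9 = 37773.00
  stratum District III: N_h·S_h = 90·99.7 = 8973.00
  stratum District IV: N_h·S_h = 550·88.6 = 48730.00
  stratum District V: N_h·S_h = 340·117.8 = 40052.00
Σ N_h S_h = 146113.00
n for stratum District III = 478·8973.00/146113.00 = 29.355 → 29

29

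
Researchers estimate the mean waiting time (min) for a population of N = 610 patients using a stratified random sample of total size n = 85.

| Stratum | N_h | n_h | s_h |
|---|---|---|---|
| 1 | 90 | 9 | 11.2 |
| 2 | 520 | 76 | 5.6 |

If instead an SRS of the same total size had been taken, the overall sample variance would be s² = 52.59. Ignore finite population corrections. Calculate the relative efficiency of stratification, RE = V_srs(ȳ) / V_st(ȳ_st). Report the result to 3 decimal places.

V̂(ȳ_st) = Σ W_h² s_h²/n_h, with W_h = N_h/N and N = 610:
  stratum 1: (90/610)²·11.2²/9 = 0.303402
  stratum 2: (520/610)²·5.6²/76 = 0.299854
V_st = 0.603256
V_srs = s²/n = 52.59/85 = 0.618706
Relative efficiency = V_srs / V_st = 0.618706/0.603256 = 1.0256

RE ≈ 1.026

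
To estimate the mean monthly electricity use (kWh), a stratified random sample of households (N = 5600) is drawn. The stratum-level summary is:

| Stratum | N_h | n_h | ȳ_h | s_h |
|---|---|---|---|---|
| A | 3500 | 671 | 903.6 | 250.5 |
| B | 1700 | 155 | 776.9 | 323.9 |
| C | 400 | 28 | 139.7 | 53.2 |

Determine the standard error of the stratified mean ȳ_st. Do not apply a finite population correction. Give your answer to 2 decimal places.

SE(ȳ_st) ≈ 9.97

V̂(ȳ_st) = Σ W_h² s_h²/n_h, with W_h = N_h/N and N = 5600:
  stratum A: (3500/5600)²·250.5²/671 = 36.5303
  stratum B: (1700/5600)²·323.9²/155 = 62.3752
  stratum C: (400/5600)²·53.2²/28 = 0.515714
V̂(ȳ_st) = 99.4212
SE(ȳ_st) = √99.4212 = 9.97102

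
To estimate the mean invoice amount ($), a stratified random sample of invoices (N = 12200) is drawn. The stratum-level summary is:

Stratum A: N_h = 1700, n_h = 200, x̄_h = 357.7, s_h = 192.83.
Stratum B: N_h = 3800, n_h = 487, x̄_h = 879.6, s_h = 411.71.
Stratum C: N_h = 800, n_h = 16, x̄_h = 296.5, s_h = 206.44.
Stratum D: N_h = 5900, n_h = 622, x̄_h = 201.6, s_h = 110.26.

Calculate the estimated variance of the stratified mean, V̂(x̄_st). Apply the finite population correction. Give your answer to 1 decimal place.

V̂(x̄_st) = Σ W_h² (1 − n_h/N_h) s_h²/n_h, with W_h = N_h/N and N = 12200:
  stratum A: (1700/12200)²·(1 − 200/1700)·192.83²/200 = 3.18522
  stratum B: (3800/12200)²·(1 − 487/3800)·411.71²/487 = 29.4401
  stratum C: (800/12200)²·(1 − 16/800)·206.44²/16 = 11.2242
  stratum D: (5900/12200)²·(1 − 622/5900)·110.26²/622 = 4.08928
V̂(x̄_st) = 47.9388

V̂(x̄_st) ≈ 47.9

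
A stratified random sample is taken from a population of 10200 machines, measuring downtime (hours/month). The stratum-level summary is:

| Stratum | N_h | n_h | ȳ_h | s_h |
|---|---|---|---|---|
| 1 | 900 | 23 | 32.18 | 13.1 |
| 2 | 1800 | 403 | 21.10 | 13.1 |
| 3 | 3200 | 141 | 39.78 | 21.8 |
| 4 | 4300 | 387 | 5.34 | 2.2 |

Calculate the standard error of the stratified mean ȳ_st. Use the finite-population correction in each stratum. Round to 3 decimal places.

V̂(ȳ_st) = Σ W_h² (1 − n_h/N_h) s_h²/n_h, with W_h = N_h/N and N = 10200:
  stratum 1: (900/10200)²·(1 − 23/900)·13.1²/23 = 0.0566052
  stratum 2: (1800/10200)²·(1 − 403/1800)·13.1²/403 = 0.0102922
  stratum 3: (3200/10200)²·(1 − 141/3200)·21.8²/141 = 0.31712
  stratum 4: (4300/10200)²·(1 − 387/4300)·2.2²/387 = 0.00202261
V̂(ȳ_st) = 0.38604
SE(ȳ_st) = √0.38604 = 0.621321

SE(ȳ_st) ≈ 0.621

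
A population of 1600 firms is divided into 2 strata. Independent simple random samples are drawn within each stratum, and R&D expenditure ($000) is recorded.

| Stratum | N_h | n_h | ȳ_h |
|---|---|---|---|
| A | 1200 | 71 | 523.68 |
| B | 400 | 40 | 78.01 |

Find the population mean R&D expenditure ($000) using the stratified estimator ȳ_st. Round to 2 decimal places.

ȳ_st ≈ 412.26

N = Σ N_h = 1600. Stratum weights W_h = N_h/N.
ȳ_st = (1200·523.68 + 400·78.01) / 1600 = 412.2625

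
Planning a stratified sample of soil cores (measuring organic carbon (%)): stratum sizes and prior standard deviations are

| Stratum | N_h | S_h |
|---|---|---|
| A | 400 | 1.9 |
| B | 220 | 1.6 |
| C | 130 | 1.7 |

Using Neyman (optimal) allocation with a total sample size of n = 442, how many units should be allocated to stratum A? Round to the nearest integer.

252

Neyman allocation: n_h = n · N_h S_h / Σ N_i S_i, with n = 442.
  stratum A: N_h·S_h = 400·1.9 = 760.00
  stratum B: N_h·S_h = 220·1.6 = 352.00
  stratum C: N_h·S_h = 130·1.7 = 221.00
Σ N_h S_h = 1333.00
n for stratum A = 442·760.00/1333.00 = 252.003 → 252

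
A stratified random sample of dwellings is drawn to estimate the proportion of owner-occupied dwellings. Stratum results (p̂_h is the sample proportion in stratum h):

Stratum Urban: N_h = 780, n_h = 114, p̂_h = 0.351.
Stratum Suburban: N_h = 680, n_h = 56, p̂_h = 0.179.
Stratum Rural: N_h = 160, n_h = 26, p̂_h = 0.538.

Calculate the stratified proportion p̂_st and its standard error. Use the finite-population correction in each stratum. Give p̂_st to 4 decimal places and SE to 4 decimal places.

N = 1620; stratum weights W_h = N_h/N.
p̂_st = Σ W_h p̂_h = (780·0.351 + 680·0.179 + 160·0.538)/1620 = 0.29727
V̂(p̂_st) = Σ W_h² (1 − n_h/N_h) p̂_h(1−p̂_h)/(n_h−1):
  stratum Urban: (780/1620)²·(1 − 114/780)·0.351·0.649/113 = 0.000399036
  stratum Suburban: (680/1620)²·(1 − 56/680)·0.179·0.821/55 = 0.000432013
  stratum Rural: (160/1620)²·(1 − 26/160)·0.538·0.462/25 = 8.1223e-05
V̂(p̂_st) = 0.000912272; SE = √V̂ = 0.0302038

p̂_st ≈ 0.2973, SE ≈ 0.0302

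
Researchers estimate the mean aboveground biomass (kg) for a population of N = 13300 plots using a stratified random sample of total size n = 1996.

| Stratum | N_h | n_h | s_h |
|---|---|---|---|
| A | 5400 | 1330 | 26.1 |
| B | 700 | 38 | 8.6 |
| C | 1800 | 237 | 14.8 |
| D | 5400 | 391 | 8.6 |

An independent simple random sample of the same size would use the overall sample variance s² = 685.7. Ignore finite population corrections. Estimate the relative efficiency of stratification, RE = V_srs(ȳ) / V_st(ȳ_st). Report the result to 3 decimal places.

RE ≈ 2.491

V̂(ȳ_st) = Σ W_h² s_h²/n_h, with W_h = N_h/N and N = 13300:
  stratum A: (5400/13300)²·26.1²/1330 = 0.0844333
  stratum B: (700/13300)²·8.6²/38 = 0.00539146
  stratum C: (1800/13300)²·14.8²/237 = 0.0169284
  stratum D: (5400/13300)²·8.6²/391 = 0.031182
V_st = 0.137935
V_srs = s²/n = 685.7/1996 = 0.343537
Relative efficiency = V_srs / V_st = 0.343537/0.137935 = 2.4906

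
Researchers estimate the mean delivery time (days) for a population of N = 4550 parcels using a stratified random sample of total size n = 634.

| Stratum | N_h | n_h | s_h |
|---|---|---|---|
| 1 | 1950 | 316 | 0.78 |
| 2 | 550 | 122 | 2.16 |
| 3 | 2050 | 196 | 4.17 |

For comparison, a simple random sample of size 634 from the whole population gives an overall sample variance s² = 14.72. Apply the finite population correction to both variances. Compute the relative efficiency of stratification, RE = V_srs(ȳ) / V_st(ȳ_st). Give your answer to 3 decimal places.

RE ≈ 1.174

V̂(ȳ_st) = Σ W_h² (1 − n_h/N_h) s_h²/n_h, with W_h = N_h/N and N = 4550:
  stratum 1: (1950/4550)²·(1 − 316/1950)·0.78²/316 = 0.000296323
  stratum 2: (550/4550)²·(1 − 122/550)·2.16²/122 = 0.000434842
  stratum 3: (2050/4550)²·(1 − 196/2050)·4.17²/196 = 0.0162876
V_st = 0.0170188
V_srs = (1 − 634/4550)·14.72/634 = 0.0199825
Relative efficiency = V_srs / V_st = 0.0199825/0.0170188 = 1.1741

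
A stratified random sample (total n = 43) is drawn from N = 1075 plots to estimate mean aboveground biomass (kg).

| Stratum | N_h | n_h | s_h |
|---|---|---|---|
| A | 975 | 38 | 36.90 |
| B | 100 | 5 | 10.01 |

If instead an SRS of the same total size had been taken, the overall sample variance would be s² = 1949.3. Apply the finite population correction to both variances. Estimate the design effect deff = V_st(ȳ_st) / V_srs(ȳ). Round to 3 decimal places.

deff ≈ 0.655

V̂(ȳ_st) = Σ W_h² (1 − n_h/N_h) s_h²/n_h, with W_h = N_h/N and N = 1075:
  stratum A: (975/1075)²·(1 − 38/975)·36.90²/38 = 28.3267
  stratum B: (100/1075)²·(1 − 5/100)·10.01²/5 = 0.164742
V_st = 28.4915
V_srs = (1 − 43/1075)·1949.3/43 = 43.5193
deff = V_st / V_srs = 28.4915/43.5193 = 0.6547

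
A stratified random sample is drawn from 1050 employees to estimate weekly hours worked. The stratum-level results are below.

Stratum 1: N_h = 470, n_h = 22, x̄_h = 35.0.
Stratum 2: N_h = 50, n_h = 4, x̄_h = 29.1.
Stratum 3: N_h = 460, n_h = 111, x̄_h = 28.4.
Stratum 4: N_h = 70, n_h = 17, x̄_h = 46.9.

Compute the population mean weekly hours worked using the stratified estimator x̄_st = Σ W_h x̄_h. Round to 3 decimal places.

x̄_st ≈ 32.621

N = Σ N_h = 1050. Stratum weights W_h = N_h/N.
x̄_st = (470·35.0 + 50·29.1 + 460·28.4 + 70·46.9) / 1050 = 32.62095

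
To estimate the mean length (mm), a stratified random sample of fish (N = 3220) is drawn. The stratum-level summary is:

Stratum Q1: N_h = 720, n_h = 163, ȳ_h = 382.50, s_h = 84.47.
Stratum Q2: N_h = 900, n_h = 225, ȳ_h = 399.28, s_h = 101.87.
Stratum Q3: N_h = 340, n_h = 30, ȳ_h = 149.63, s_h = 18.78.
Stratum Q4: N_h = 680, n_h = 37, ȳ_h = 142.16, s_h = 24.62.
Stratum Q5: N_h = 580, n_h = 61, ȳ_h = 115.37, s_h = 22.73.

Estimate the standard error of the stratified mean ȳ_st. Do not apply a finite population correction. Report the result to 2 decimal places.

SE(ȳ_st) ≈ 2.63

V̂(ȳ_st) = Σ W_h² s_h²/n_h, with W_h = N_h/N and N = 3220:
  stratum Q1: (720/3220)²·84.47²/163 = 2.18862
  stratum Q2: (900/3220)²·101.87²/225 = 3.60316
  stratum Q3: (340/3220)²·18.78²/30 = 0.131074
  stratum Q4: (680/3220)²·24.62²/37 = 0.730601
  stratum Q5: (580/3220)²·22.73²/61 = 0.274798
V̂(ȳ_st) = 6.92825
SE(ȳ_st) = √6.92825 = 2.63216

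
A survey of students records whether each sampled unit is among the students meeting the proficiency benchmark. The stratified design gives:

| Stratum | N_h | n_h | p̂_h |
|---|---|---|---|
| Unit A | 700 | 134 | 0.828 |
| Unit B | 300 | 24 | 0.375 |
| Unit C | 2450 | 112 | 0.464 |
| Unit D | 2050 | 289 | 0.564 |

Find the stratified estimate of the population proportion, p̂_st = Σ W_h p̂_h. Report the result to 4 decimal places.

N = 5500; stratum weights W_h = N_h/N.
p̂_st = Σ W_h p̂_h = (700·0.828 + 300·0.375 + 2450·0.464 + 2050·0.564)/5500 = 0.54275

p̂_st ≈ 0.5427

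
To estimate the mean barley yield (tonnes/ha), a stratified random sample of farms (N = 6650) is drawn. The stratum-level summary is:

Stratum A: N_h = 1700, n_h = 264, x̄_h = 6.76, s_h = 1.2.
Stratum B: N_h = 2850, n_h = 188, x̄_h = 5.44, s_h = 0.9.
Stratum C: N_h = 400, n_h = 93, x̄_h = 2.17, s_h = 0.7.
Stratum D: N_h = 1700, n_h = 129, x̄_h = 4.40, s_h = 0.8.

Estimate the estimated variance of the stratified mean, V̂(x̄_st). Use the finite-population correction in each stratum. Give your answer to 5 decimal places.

V̂(x̄_st) ≈ 0.00135

V̂(x̄_st) = Σ W_h² (1 − n_h/N_h) s_h²/n_h, with W_h = N_h/N and N = 6650:
  stratum A: (1700/6650)²·(1 − 264/1700)·1.2²/264 = 0.000301105
  stratum B: (2850/6650)²·(1 − 188/2850)·0.9²/188 = 0.000739157
  stratum C: (400/6650)²·(1 − 93/400)·0.7²/93 = 1.46308e-05
  stratum D: (1700/6650)²·(1 − 129/1700)·0.8²/129 = 0.000299621
V̂(x̄_st) = 0.00135451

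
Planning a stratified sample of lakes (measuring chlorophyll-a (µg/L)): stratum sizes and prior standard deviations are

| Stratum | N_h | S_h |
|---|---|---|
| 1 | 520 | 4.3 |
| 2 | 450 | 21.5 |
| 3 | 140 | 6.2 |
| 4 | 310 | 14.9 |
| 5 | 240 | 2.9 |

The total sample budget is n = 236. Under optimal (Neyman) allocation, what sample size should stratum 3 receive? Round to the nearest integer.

Neyman allocation: n_h = n · N_h S_h / Σ N_i S_i, with n = 236.
  stratum 1: N_h·S_h = 520·4.3 = 2236.00
  stratum 2: N_h·S_h = 450·21.5 = 9675.00
  stratum 3: N_h·S_h = 140·6.2 = 868.00
  stratum 4: N_h·S_h = 310·14.9 = 4619.00
  stratum 5: N_h·S_h = 240·2.9 = 696.00
Σ N_h S_h = 18094.00
n for stratum 3 = 236·868.00/18094.00 = 11.321 → 11

11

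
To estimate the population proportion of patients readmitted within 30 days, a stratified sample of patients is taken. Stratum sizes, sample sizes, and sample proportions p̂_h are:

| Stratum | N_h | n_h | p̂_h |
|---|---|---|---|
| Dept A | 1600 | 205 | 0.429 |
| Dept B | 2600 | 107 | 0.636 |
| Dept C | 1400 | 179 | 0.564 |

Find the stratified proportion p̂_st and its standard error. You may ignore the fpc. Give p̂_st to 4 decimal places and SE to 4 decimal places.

N = 5600; stratum weights W_h = N_h/N.
p̂_st = Σ W_h p̂_h = (1600·0.429 + 2600·0.636 + 1400·0.564)/5600 = 0.55886
V̂(p̂_st) = Σ W_h² p̂_h(1−p̂_h)/(n_h−1):
  stratum Dept A: (1600/5600)²·0.429·0.571/204 = 9.80228e-05
  stratum Dept B: (2600/5600)²·0.636·0.364/106 = 0.000470786
  stratum Dept C: (1400/5600)²·0.564·0.436/178 = 8.63427e-05
V̂(p̂_st) = 0.000655151; SE = √V̂ = 0.0255959

p̂_st ≈ 0.5589, SE ≈ 0.0256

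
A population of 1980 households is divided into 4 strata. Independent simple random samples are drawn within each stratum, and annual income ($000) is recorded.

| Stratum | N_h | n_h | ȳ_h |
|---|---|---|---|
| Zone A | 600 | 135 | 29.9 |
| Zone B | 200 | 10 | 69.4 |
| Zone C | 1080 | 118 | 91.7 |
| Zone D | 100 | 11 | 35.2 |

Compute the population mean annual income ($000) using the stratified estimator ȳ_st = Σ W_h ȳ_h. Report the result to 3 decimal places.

ȳ_st ≈ 67.867

N = Σ N_h = 1980. Stratum weights W_h = N_h/N.
ȳ_st = (600·29.9 + 200·69.4 + 1080·91.7 + 100·35.2) / 1980 = 67.86667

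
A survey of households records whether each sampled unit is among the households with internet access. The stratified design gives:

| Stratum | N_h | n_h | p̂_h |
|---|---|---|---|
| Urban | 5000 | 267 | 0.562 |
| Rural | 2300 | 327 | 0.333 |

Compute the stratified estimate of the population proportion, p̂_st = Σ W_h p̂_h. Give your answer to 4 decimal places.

p̂_st ≈ 0.4898

N = 7300; stratum weights W_h = N_h/N.
p̂_st = Σ W_h p̂_h = (5000·0.562 + 2300·0.333)/7300 = 0.48985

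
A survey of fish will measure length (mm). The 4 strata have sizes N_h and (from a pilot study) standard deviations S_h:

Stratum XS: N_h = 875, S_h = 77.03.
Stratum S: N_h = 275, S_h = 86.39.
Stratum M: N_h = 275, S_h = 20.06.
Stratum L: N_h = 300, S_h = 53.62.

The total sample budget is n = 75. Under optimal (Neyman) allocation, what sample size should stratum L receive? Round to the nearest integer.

11

Neyman allocation: n_h = n · N_h S_h / Σ N_i S_i, with n = 75.
  stratum XS: N_h·S_h = 875·77.03 = 67401.25
  stratum S: N_h·S_h = 275·86.39 = 23757.25
  stratum M: N_h·S_h = 275·20.06 = 5516.50
  stratum L: N_h·S_h = 300·53.62 = 16086.00
Σ N_h S_h = 112761.00
n for stratum L = 75·16086.00/112761.00 = 10.699 → 11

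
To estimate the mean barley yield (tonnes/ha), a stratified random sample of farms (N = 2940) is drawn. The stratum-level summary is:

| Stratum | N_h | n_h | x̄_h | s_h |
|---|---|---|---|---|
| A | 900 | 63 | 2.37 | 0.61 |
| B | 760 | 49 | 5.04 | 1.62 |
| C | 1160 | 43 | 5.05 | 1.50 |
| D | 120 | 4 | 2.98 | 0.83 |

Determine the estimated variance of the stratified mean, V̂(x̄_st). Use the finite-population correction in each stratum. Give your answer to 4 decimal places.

V̂(x̄_st) = Σ W_h² (1 − n_h/N_h) s_h²/n_h, with W_h = N_h/N and N = 2940:
  stratum A: (900/2940)²·(1 − 63/900)·0.61²/63 = 0.000514745
  stratum B: (760/2940)²·(1 − 49/760)·1.62²/49 = 0.00334829
  stratum C: (1160/2940)²·(1 − 43/1160)·1.50²/43 = 0.00784387
  stratum D: (120/2940)²·(1 − 4/120)·0.83²/4 = 0.000277358
V̂(x̄_st) = 0.0119843

V̂(x̄_st) ≈ 0.0120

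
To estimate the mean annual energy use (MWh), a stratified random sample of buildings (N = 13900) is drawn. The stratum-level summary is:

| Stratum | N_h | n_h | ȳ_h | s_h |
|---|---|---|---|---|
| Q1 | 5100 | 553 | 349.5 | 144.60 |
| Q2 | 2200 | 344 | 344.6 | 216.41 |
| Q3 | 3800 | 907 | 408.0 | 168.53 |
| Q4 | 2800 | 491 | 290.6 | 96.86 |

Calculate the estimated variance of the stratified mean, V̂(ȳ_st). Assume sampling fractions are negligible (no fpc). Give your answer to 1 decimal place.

V̂(ȳ_st) = Σ W_h² s_h²/n_h, with W_h = N_h/N and N = 13900:
  stratum Q1: (5100/13900)²·144.60²/553 = 5.09005
  stratum Q2: (2200/13900)²·216.41²/344 = 3.41045
  stratum Q3: (3800/13900)²·168.53²/907 = 2.34037
  stratum Q4: (2800/13900)²·96.86²/491 = 0.775343
V̂(ȳ_st) = 11.6162

V̂(ȳ_st) ≈ 11.6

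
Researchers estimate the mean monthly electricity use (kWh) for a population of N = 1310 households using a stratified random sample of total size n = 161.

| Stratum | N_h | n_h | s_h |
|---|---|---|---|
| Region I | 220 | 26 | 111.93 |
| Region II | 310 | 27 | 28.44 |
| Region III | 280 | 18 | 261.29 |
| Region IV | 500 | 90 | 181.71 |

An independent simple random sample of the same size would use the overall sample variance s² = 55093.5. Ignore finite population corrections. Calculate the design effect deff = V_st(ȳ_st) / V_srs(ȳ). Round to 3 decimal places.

V̂(ȳ_st) = Σ W_h² s_h²/n_h, with W_h = N_h/N and N = 1310:
  stratum Region I: (220/1310)²·111.93²/26 = 13.5901
  stratum Region II: (310/1310)²·28.44²/27 = 1.67755
  stratum Region III: (280/1310)²·261.29²/18 = 173.279
  stratum Region IV: (500/1310)²·181.71²/90 = 53.4457
V_st = 241.993
V_srs = s²/n = 55093.5/161 = 342.196
deff = V_st / V_srs = 241.993/342.196 = 0.7072

deff ≈ 0.707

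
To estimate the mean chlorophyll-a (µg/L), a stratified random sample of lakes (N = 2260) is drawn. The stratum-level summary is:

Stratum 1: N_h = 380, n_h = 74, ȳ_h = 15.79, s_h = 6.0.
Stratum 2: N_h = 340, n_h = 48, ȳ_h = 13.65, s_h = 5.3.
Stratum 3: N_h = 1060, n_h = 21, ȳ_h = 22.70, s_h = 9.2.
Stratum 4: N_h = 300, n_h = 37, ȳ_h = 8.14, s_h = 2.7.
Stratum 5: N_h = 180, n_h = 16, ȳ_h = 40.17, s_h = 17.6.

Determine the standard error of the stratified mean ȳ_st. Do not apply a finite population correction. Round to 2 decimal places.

V̂(ȳ_st) = Σ W_h² s_h²/n_h, with W_h = N_h/N and N = 2260:
  stratum 1: (380/2260)²·6.0²/74 = 0.0137537
  stratum 2: (340/2260)²·5.3²/48 = 0.013245
  stratum 3: (1060/2260)²·9.2²/21 = 0.886648
  stratum 4: (300/2260)²·2.7²/37 = 0.00347177
  stratum 5: (180/2260)²·17.6²/16 = 0.12281
V̂(ȳ_st) = 1.03993
SE(ȳ_st) = √1.03993 = 1.01977

SE(ȳ_st) ≈ 1.02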